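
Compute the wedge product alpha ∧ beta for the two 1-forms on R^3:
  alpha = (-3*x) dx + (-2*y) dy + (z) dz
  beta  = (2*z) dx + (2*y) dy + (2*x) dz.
alpha ∧ beta = (2*y*(-3*x + 2*z)) dx ∧ dy + (-6*x^2 - 2*z^2) dx ∧ dz + (-2*y*(2*x + z)) dy ∧ dz

Distribute the wedge, using dx_i ∧ dx_j = -dx_j ∧ dx_i and dx_i ∧ dx_i = 0. For each pair (i, j) with i < j, the coefficient of dx_i ∧ dx_j in alpha ∧ beta is (alpha_i * beta_j - alpha_j * beta_i). Collecting: alpha ∧ beta = (2*y*(-3*x + 2*z)) dx ∧ dy + (-6*x^2 - 2*z^2) dx ∧ dz + (-2*y*(2*x + z)) dy ∧ dz.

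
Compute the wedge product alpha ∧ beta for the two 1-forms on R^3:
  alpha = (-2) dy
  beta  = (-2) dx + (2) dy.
alpha ∧ beta = (-4) dx ∧ dy

Distribute the wedge, using dx_i ∧ dx_j = -dx_j ∧ dx_i and dx_i ∧ dx_i = 0. For each pair (i, j) with i < j, the coefficient of dx_i ∧ dx_j in alpha ∧ beta is (alpha_i * beta_j - alpha_j * beta_i). Collecting: alpha ∧ beta = (-4) dx ∧ dy.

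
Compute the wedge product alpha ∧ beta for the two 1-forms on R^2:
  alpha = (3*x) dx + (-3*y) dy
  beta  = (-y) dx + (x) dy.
alpha ∧ beta = (3*x^2 - 3*y^2) dx ∧ dy

Distribute the wedge, using dx_i ∧ dx_j = -dx_j ∧ dx_i and dx_i ∧ dx_i = 0. For each pair (i, j) with i < j, the coefficient of dx_i ∧ dx_j in alpha ∧ beta is (alpha_i * beta_j - alpha_j * beta_i). Collecting: alpha ∧ beta = (3*x^2 - 3*y^2) dx ∧ dy.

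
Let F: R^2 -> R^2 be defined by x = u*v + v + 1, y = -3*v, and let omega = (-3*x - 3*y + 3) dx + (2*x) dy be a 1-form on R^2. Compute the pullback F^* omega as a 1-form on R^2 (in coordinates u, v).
F^* omega = (3*v^2*(2 - u)) du + (-3*u^2*v - 3*u*v - 6) dv

Using F^*(f dg) = (f ∘ F) d(g ∘ F), substitute each coordinate x_i by F_i(u, v) in f_i, and replace dx_i by d F_i = (∂F_i/∂u) du + (∂F_i/∂v) dv.
  For the x component: f_1(F) = 3*v*(2 - u); d F_1 = (v) du + (u + 1) dv
  For the y component: f_2(F) = 2*u*v + 2*v + 2; d F_2 = (0) du + (-3) dv
Combining and collecting du, dv coefficients:
  coeff of du: 3*v^2*(2 - u)
  coeff of dv: -3*u^2*v - 3*u*v - 6
F^* omega = (3*v^2*(2 - u)) du + (-3*u^2*v - 3*u*v - 6) dv.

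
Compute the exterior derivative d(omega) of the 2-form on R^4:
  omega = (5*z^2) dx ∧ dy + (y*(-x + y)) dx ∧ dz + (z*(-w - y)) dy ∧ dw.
d(omega) = (x - 2*y + 10*z) dx ∧ dy ∧ dz + (w + y) dy ∧ dz ∧ dw

For a 2-form omega = sum_{i<j} g_{ij} dx_i ∧ dx_j, the exterior derivative is
  d(omega) = sum_{i<j} d(g_{ij}) ∧ dx_i ∧ dx_j = sum_{i<j, k} (∂g_{ij}/∂x_k) dx_k ∧ dx_i ∧ dx_j.
Expand each term, using dx_k ∧ dx_i ∧ dx_j = sgn(permutation) dx_{(a)} ∧ dx_{(b)} ∧ dx_{(c)} with (a < b < c) sorted:
  d(5*z^2) includes (∂/∂z)(5*z^2) dz = (10*z) dz, which multiplied by dx ∧ dy gives (10*z) dx ∧ dy ∧ dz
  d(y*(-x + y)) includes (∂/∂y)(y*(-x + y)) dy = (-x + 2*y) dy, which multiplied by dx ∧ dz gives (x - 2*y) dx ∧ dy ∧ dz
  d(z*(-w - y)) includes (∂/∂z)(z*(-w - y)) dz = (-w - y) dz, which multiplied by dy ∧ dw gives (w + y) dy ∧ dz ∧ dw
Collecting like 3-forms: d(omega) = (x - 2*y + 10*z) dx ∧ dy ∧ dz + (w + y) dy ∧ dz ∧ dw.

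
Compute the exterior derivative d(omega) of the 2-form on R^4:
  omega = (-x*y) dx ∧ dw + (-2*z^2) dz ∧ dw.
d(omega) = (x) dx ∧ dy ∧ dw

For a 2-form omega = sum_{i<j} g_{ij} dx_i ∧ dx_j, the exterior derivative is
  d(omega) = sum_{i<j} d(g_{ij}) ∧ dx_i ∧ dx_j = sum_{i<j, k} (∂g_{ij}/∂x_k) dx_k ∧ dx_i ∧ dx_j.
Expand each term, using dx_k ∧ dx_i ∧ dx_j = sgn(permutation) dx_{(a)} ∧ dx_{(b)} ∧ dx_{(c)} with (a < b < c) sorted:
  d(-x*y) includes (∂/∂y)(-x*y) dy = (-x) dy, which multiplied by dx ∧ dw gives (x) dx ∧ dy ∧ dw
Collecting like 3-forms: d(omega) = (x) dx ∧ dy ∧ dw.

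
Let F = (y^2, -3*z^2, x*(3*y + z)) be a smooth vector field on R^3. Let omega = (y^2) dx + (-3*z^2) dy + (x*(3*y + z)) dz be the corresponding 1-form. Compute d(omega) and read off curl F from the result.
d(omega) = (3*x + 6*z) dy ∧ dz + (-3*y - z) dz ∧ dx + (-2*y) dx ∧ dy; curl F = (3*x + 6*z, -3*y - z, -2*y)

d omega = sum_{i<j} (∂f_j/∂x_i - ∂f_i/∂x_j) dx_i ∧ dx_j. Under the identification (dy ∧ dz, dz ∧ dx, dx ∧ dy) ↔ (e_x, e_y, e_z), the coefficients are exactly the components of curl F. Compute:
  ∂R/∂y - ∂Q/∂z = (3*x) - (-6*z) = 3*x + 6*z
  ∂P/∂z - ∂R/∂x = (0) - (3*y + z) = -3*y - z
  ∂Q/∂x - ∂P/∂y = (0) - (2*y) = -2*y.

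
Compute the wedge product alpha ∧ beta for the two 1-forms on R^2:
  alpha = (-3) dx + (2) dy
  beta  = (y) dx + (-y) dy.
alpha ∧ beta = (y) dx ∧ dy

Distribute the wedge, using dx_i ∧ dx_j = -dx_j ∧ dx_i and dx_i ∧ dx_i = 0. For each pair (i, j) with i < j, the coefficient of dx_i ∧ dx_j in alpha ∧ beta is (alpha_i * beta_j - alpha_j * beta_i). Collecting: alpha ∧ beta = (y) dx ∧ dy.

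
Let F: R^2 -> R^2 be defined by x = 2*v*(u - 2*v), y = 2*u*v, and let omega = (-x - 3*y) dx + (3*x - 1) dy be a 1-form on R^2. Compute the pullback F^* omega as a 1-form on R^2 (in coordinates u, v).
F^* omega = (2*v*(-2*u*v - 8*v^2 - 1)) du + (-4*u^2*v + 48*u*v^2 - 2*u - 32*v^3) dv

Using F^*(f dg) = (f ∘ F) d(g ∘ F), substitute each coordinate x_i by F_i(u, v) in f_i, and replace dx_i by d F_i = (∂F_i/∂u) du + (∂F_i/∂v) dv.
  For the x component: f_1(F) = 4*v*(-2*u + v); d F_1 = (2*v) du + (2*u - 8*v) dv
  For the y component: f_2(F) = 6*u*v - 12*v^2 - 1; d F_2 = (2*v) du + (2*u) dv
Combining and collecting du, dv coefficients:
  coeff of du: 2*v*(-2*u*v - 8*v^2 - 1)
  coeff of dv: -4*u^2*v + 48*u*v^2 - 2*u - 32*v^3
F^* omega = (2*v*(-2*u*v - 8*v^2 - 1)) du + (-4*u^2*v + 48*u*v^2 - 2*u - 32*v^3) dv.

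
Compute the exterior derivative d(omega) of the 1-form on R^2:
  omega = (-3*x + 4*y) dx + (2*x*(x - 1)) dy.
d(omega) = (4*x - 6) dx ∧ dy

For a 1-form omega = sum_i f_i dx_i, the exterior derivative is
  d(omega) = sum_{i < j} (∂f_j/∂x_i - ∂f_i/∂x_j) dx_i ∧ dx_j.
  coefficient of dx ∧ dy: ∂f_2/∂x - ∂f_1/∂y = ∂(2*x*(x - 1))/∂x - ∂(-3*x + 4*y)/∂y = 4*x - 6
Assembling: d(omega) = (4*x - 6) dx ∧ dy.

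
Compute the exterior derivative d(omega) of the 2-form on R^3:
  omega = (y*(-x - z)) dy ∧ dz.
d(omega) = (-y) dx ∧ dy ∧ dz

For a 2-form omega = sum_{i<j} g_{ij} dx_i ∧ dx_j, the exterior derivative is
  d(omega) = sum_{i<j} d(g_{ij}) ∧ dx_i ∧ dx_j = sum_{i<j, k} (∂g_{ij}/∂x_k) dx_k ∧ dx_i ∧ dx_j.
Expand each term, using dx_k ∧ dx_i ∧ dx_j = sgn(permutation) dx_{(a)} ∧ dx_{(b)} ∧ dx_{(c)} with (a < b < c) sorted:
  d(y*(-x - z)) includes (∂/∂x)(y*(-x - z)) dx = (-y) dx, which multiplied by dy ∧ dz gives (-y) dx ∧ dy ∧ dz
Collecting like 3-forms: d(omega) = (-y) dx ∧ dy ∧ dz.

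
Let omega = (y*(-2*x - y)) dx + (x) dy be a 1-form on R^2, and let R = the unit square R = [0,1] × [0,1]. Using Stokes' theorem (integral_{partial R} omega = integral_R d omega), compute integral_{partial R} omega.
integral_(partial R) omega = 3

Stokes: integral_partial_R omega = integral_R d omega with d omega = (∂Q/∂x - ∂P/∂y) dx ∧ dy.
  ∂Q/∂x = 1
  ∂P/∂y = -2*x - 2*y
  integrand = ∂Q/∂x - ∂P/∂y = 2*x + 2*y + 1.
Integrating over R: integral_0^1 integral_0^1 (2*x + 2*y + 1) dx dy = 3.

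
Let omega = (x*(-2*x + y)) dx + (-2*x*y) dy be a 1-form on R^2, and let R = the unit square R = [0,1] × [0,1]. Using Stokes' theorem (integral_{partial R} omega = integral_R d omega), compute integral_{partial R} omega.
integral_(partial R) omega = -3/2

Stokes: integral_partial_R omega = integral_R d omega with d omega = (∂Q/∂x - ∂P/∂y) dx ∧ dy.
  ∂Q/∂x = -2*y
  ∂P/∂y = x
  integrand = ∂Q/∂x - ∂P/∂y = -x - 2*y.
Integrating over R: integral_0^1 integral_0^1 (-x - 2*y) dx dy = -3/2.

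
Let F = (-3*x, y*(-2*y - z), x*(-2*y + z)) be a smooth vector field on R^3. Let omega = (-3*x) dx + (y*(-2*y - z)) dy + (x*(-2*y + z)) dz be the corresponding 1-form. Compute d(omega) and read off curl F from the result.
d(omega) = (-2*x + y) dy ∧ dz + (2*y - z) dz ∧ dx + (0) dx ∧ dy; curl F = (-2*x + y, 2*y - z, 0)

d omega = sum_{i<j} (∂f_j/∂x_i - ∂f_i/∂x_j) dx_i ∧ dx_j. Under the identification (dy ∧ dz, dz ∧ dx, dx ∧ dy) ↔ (e_x, e_y, e_z), the coefficients are exactly the components of curl F. Compute:
  ∂R/∂y - ∂Q/∂z = (-2*x) - (-y) = -2*x + y
  ∂P/∂z - ∂R/∂x = (0) - (-2*y + z) = 2*y - z
  ∂Q/∂x - ∂P/∂y = (0) - (0) = 0.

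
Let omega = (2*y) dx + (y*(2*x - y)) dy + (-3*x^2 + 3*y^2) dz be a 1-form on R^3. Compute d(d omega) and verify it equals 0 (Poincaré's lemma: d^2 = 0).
d(d omega) = 0

Step 1: d omega = sum_{i<j} (∂f_j/∂x_i - ∂f_i/∂x_j) dx_i ∧ dx_j:
  coeff of dx ∧ dy: 2*y - 2
  coeff of dx ∧ dz: -6*x
  coeff of dy ∧ dz: 6*y
Step 2: Apply d again to each 2-form coefficient. The only possible 3-form in R^3 is dx ∧ dy ∧ dz, with coefficient
  ∂(coeff of dy∧dz)/∂x - ∂(coeff of dx∧dz)/∂y + ∂(coeff of dx∧dy)/∂z
  = ∂/∂x (6*y) - ∂/∂y (-6*x) + ∂/∂z (2*y - 2).
Each of these terms simplifies to sums of mixed partials that cancel in pairs. The result is 0 (by equality of mixed partials for smooth functions — Schwarz / Clairaut).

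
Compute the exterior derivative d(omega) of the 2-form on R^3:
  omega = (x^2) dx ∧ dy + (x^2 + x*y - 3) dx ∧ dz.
d(omega) = (-x) dx ∧ dy ∧ dz

For a 2-form omega = sum_{i<j} g_{ij} dx_i ∧ dx_j, the exterior derivative is
  d(omega) = sum_{i<j} d(g_{ij}) ∧ dx_i ∧ dx_j = sum_{i<j, k} (∂g_{ij}/∂x_k) dx_k ∧ dx_i ∧ dx_j.
Expand each term, using dx_k ∧ dx_i ∧ dx_j = sgn(permutation) dx_{(a)} ∧ dx_{(b)} ∧ dx_{(c)} with (a < b < c) sorted:
  d(x^2 + x*y - 3) includes (∂/∂y)(x^2 + x*y - 3) dy = (x) dy, which multiplied by dx ∧ dz gives (-x) dx ∧ dy ∧ dz
Collecting like 3-forms: d(omega) = (-x) dx ∧ dy ∧ dz.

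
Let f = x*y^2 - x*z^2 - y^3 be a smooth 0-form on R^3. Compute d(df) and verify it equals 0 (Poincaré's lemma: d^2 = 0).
d(df) = 0

Step 1: df = sum_i (∂f/∂x_i) dx_i = (y^2 - z^2) dx + (y*(2*x - 3*y)) dy + (-2*x*z) dz.
Step 2: Apply d again. Using the 1-form formula, the coefficient of dx ∧ dy in d(df) is ∂^2 f/∂x ∂y - ∂^2 f/∂y ∂x = (2*y) - (2*y) = 0 (equality of mixed partials for smooth f).
Similarly for dx ∧ dz and dy ∧ dz — all coefficients vanish. So d(df) = 0.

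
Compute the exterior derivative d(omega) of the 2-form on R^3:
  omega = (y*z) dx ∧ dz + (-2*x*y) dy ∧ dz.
d(omega) = (-2*y - z) dx ∧ dy ∧ dz

For a 2-form omega = sum_{i<j} g_{ij} dx_i ∧ dx_j, the exterior derivative is
  d(omega) = sum_{i<j} d(g_{ij}) ∧ dx_i ∧ dx_j = sum_{i<j, k} (∂g_{ij}/∂x_k) dx_k ∧ dx_i ∧ dx_j.
Expand each term, using dx_k ∧ dx_i ∧ dx_j = sgn(permutation) dx_{(a)} ∧ dx_{(b)} ∧ dx_{(c)} with (a < b < c) sorted:
  d(y*z) includes (∂/∂y)(y*z) dy = (z) dy, which multiplied by dx ∧ dz gives (-z) dx ∧ dy ∧ dz
  d(-2*x*y) includes (∂/∂x)(-2*x*y) dx = (-2*y) dx, which multiplied by dy ∧ dz gives (-2*y) dx ∧ dy ∧ dz
Collecting like 3-forms: d(omega) = (-2*y - z) dx ∧ dy ∧ dz.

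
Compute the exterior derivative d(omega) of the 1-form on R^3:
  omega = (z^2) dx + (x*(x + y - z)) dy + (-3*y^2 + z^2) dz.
d(omega) = (2*x + y - z) dx ∧ dy + (-2*z) dx ∧ dz + (x - 6*y) dy ∧ dz

For a 1-form omega = sum_i f_i dx_i, the exterior derivative is
  d(omega) = sum_{i < j} (∂f_j/∂x_i - ∂f_i/∂x_j) dx_i ∧ dx_j.
  coefficient of dx ∧ dy: ∂f_2/∂x - ∂f_1/∂y = ∂(x*(x + y - z))/∂x - ∂(z^2)/∂y = 2*x + y - z
  coefficient of dx ∧ dz: ∂f_3/∂x - ∂f_1/∂z = ∂(-3*y^2 + z^2)/∂x - ∂(z^2)/∂z = -2*z
  coefficient of dy ∧ dz: ∂f_3/∂y - ∂f_2/∂z = ∂(-3*y^2 + z^2)/∂y - ∂(x*(x + y - z))/∂z = x - 6*y
Assembling: d(omega) = (2*x + y - z) dx ∧ dy + (-2*z) dx ∧ dz + (x - 6*y) dy ∧ dz.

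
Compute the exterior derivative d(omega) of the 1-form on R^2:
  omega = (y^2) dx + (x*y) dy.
d(omega) = (-y) dx ∧ dy

For a 1-form omega = sum_i f_i dx_i, the exterior derivative is
  d(omega) = sum_{i < j} (∂f_j/∂x_i - ∂f_i/∂x_j) dx_i ∧ dx_j.
  coefficient of dx ∧ dy: ∂f_2/∂x - ∂f_1/∂y = ∂(x*y)/∂x - ∂(y^2)/∂y = -y
Assembling: d(omega) = (-y) dx ∧ dy.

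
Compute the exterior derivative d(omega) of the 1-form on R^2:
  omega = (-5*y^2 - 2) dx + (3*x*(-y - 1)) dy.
d(omega) = (7*y - 3) dx ∧ dy

For a 1-form omega = sum_i f_i dx_i, the exterior derivative is
  d(omega) = sum_{i < j} (∂f_j/∂x_i - ∂f_i/∂x_j) dx_i ∧ dx_j.
  coefficient of dx ∧ dy: ∂f_2/∂x - ∂f_1/∂y = ∂(3*x*(-y - 1))/∂x - ∂(-5*y^2 - 2)/∂y = 7*y - 3
Assembling: d(omega) = (7*y - 3) dx ∧ dy.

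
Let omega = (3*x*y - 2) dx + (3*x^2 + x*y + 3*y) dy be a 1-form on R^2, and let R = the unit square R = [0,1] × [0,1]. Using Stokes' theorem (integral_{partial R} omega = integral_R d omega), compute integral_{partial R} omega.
integral_(partial R) omega = 2

Stokes: integral_partial_R omega = integral_R d omega with d omega = (∂Q/∂x - ∂P/∂y) dx ∧ dy.
  ∂Q/∂x = 6*x + y
  ∂P/∂y = 3*x
  integrand = ∂Q/∂x - ∂P/∂y = 3*x + y.
Integrating over R: integral_0^1 integral_0^1 (3*x + y) dx dy = 2.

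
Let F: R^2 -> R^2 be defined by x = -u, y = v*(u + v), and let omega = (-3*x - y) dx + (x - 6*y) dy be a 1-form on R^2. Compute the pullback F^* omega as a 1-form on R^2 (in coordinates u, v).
F^* omega = (-6*u*v^2 - 3*u - 6*v^3 + v^2) du + (-6*u^2*v - u^2 - 18*u*v^2 - 2*u*v - 12*v^3) dv

Using F^*(f dg) = (f ∘ F) d(g ∘ F), substitute each coordinate x_i by F_i(u, v) in f_i, and replace dx_i by d F_i = (∂F_i/∂u) du + (∂F_i/∂v) dv.
  For the x component: f_1(F) = -u*v + 3*u - v^2; d F_1 = (-1) du + (0) dv
  For the y component: f_2(F) = -6*u*v - u - 6*v^2; d F_2 = (v) du + (u + 2*v) dv
Combining and collecting du, dv coefficients:
  coeff of du: -6*u*v^2 - 3*u - 6*v^3 + v^2
  coeff of dv: -6*u^2*v - u^2 - 18*u*v^2 - 2*u*v - 12*v^3
F^* omega = (-6*u*v^2 - 3*u - 6*v^3 + v^2) du + (-6*u^2*v - u^2 - 18*u*v^2 - 2*u*v - 12*v^3) dv.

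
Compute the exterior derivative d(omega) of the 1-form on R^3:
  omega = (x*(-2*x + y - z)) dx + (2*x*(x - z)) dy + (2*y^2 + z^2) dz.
d(omega) = (3*x - 2*z) dx ∧ dy + (x) dx ∧ dz + (2*x + 4*y) dy ∧ dz

For a 1-form omega = sum_i f_i dx_i, the exterior derivative is
  d(omega) = sum_{i < j} (∂f_j/∂x_i - ∂f_i/∂x_j) dx_i ∧ dx_j.
  coefficient of dx ∧ dy: ∂f_2/∂x - ∂f_1/∂y = ∂(2*x*(x - z))/∂x - ∂(x*(-2*x + y - z))/∂y = 3*x - 2*z
  coefficient of dx ∧ dz: ∂f_3/∂x - ∂f_1/∂z = ∂(2*y^2 + z^2)/∂x - ∂(x*(-2*x + y - z))/∂z = x
  coefficient of dy ∧ dz: ∂f_3/∂y - ∂f_2/∂z = ∂(2*y^2 + z^2)/∂y - ∂(2*x*(x - z))/∂z = 2*x + 4*y
Assembling: d(omega) = (3*x - 2*z) dx ∧ dy + (x) dx ∧ dz + (2*x + 4*y) dy ∧ dz.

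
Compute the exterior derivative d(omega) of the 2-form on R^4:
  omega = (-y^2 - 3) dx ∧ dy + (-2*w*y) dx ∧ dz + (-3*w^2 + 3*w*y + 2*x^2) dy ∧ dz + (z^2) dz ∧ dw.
d(omega) = (2*w + 4*x) dx ∧ dy ∧ dz + (-2*y) dx ∧ dz ∧ dw + (-6*w + 3*y) dy ∧ dz ∧ dw

For a 2-form omega = sum_{i<j} g_{ij} dx_i ∧ dx_j, the exterior derivative is
  d(omega) = sum_{i<j} d(g_{ij}) ∧ dx_i ∧ dx_j = sum_{i<j, k} (∂g_{ij}/∂x_k) dx_k ∧ dx_i ∧ dx_j.
Expand each term, using dx_k ∧ dx_i ∧ dx_j = sgn(permutation) dx_{(a)} ∧ dx_{(b)} ∧ dx_{(c)} with (a < b < c) sorted:
  d(-2*w*y) includes (∂/∂y)(-2*w*y) dy = (-2*w) dy, which multiplied by dx ∧ dz gives (2*w) dx ∧ dy ∧ dz
  d(-2*w*y) includes (∂/∂w)(-2*w*y) dw = (-2*y) dw, which multiplied by dx ∧ dz gives (-2*y) dx ∧ dz ∧ dw
  d(-3*w^2 + 3*w*y + 2*x^2) includes (∂/∂x)(-3*w^2 + 3*w*y + 2*x^2) dx = (4*x) dx, which multiplied by dy ∧ dz gives (4*x) dx ∧ dy ∧ dz
  d(-3*w^2 + 3*w*y + 2*x^2) includes (∂/∂w)(-3*w^2 + 3*w*y + 2*x^2) dw = (-6*w + 3*y) dw, which multiplied by dy ∧ dz gives (-6*w + 3*y) dy ∧ dz ∧ dw
Collecting like 3-forms: d(omega) = (2*w + 4*x) dx ∧ dy ∧ dz + (-2*y) dx ∧ dz ∧ dw + (-6*w + 3*y) dy ∧ dz ∧ dw.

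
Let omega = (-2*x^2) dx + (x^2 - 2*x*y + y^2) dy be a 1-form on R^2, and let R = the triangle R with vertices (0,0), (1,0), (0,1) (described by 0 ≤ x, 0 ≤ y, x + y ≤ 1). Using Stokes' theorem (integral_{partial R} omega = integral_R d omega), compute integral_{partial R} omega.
integral_(partial R) omega = 0

Stokes: integral_partial_R omega = integral_R d omega with d omega = (∂Q/∂x - ∂P/∂y) dx ∧ dy.
  ∂Q/∂x = 2*x - 2*y
  ∂P/∂y = 0
  integrand = ∂Q/∂x - ∂P/∂y = 2*x - 2*y.
Integrating over R: integral_0^1 integral_0^{1-x} (2*x - 2*y) dy dx = 0.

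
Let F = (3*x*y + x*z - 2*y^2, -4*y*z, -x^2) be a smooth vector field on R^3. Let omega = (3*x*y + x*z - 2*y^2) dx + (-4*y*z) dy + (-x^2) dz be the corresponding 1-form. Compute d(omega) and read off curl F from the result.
d(omega) = (4*y) dy ∧ dz + (3*x) dz ∧ dx + (-3*x + 4*y) dx ∧ dy; curl F = (4*y, 3*x, -3*x + 4*y)

d omega = sum_{i<j} (∂f_j/∂x_i - ∂f_i/∂x_j) dx_i ∧ dx_j. Under the identification (dy ∧ dz, dz ∧ dx, dx ∧ dy) ↔ (e_x, e_y, e_z), the coefficients are exactly the components of curl F. Compute:
  ∂R/∂y - ∂Q/∂z = (0) - (-4*y) = 4*y
  ∂P/∂z - ∂R/∂x = (x) - (-2*x) = 3*x
  ∂Q/∂x - ∂P/∂y = (0) - (3*x - 4*y) = -3*x + 4*y.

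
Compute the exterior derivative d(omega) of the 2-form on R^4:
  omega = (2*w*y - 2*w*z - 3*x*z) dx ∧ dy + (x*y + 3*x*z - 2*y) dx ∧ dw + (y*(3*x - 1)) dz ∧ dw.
d(omega) = (-2*w - 3*x) dx ∧ dy ∧ dz + (-x + 2*y - 2*z + 2) dx ∧ dy ∧ dw + (-3*x + 3*y) dx ∧ dz ∧ dw + (3*x - 1) dy ∧ dz ∧ dw

For a 2-form omega = sum_{i<j} g_{ij} dx_i ∧ dx_j, the exterior derivative is
  d(omega) = sum_{i<j} d(g_{ij}) ∧ dx_i ∧ dx_j = sum_{i<j, k} (∂g_{ij}/∂x_k) dx_k ∧ dx_i ∧ dx_j.
Expand each term, using dx_k ∧ dx_i ∧ dx_j = sgn(permutation) dx_{(a)} ∧ dx_{(b)} ∧ dx_{(c)} with (a < b < c) sorted:
  d(2*w*y - 2*w*z - 3*x*z) includes (∂/∂z)(2*w*y - 2*w*z - 3*x*z) dz = (-2*w - 3*x) dz, which multiplied by dx ∧ dy gives (-2*w - 3*x) dx ∧ dy ∧ dz
  d(2*w*y - 2*w*z - 3*x*z) includes (∂/∂w)(2*w*y - 2*w*z - 3*x*z) dw = (2*y - 2*z) dw, which multiplied by dx ∧ dy gives (2*y - 2*z) dx ∧ dy ∧ dw
  d(x*y + 3*x*z - 2*y) includes (∂/∂y)(x*y + 3*x*z - 2*y) dy = (x - 2) dy, which multiplied by dx ∧ dw gives (2 - x) dx ∧ dy ∧ dw
  d(x*y + 3*x*z - 2*y) includes (∂/∂z)(x*y + 3*x*z - 2*y) dz = (3*x) dz, which multiplied by dx ∧ dw gives (-3*x) dx ∧ dz ∧ dw
  d(y*(3*x - 1)) includes (∂/∂x)(y*(3*x - 1)) dx = (3*y) dx, which multiplied by dz ∧ dw gives (3*y) dx ∧ dz ∧ dw
  d(y*(3*x - 1)) includes (∂/∂y)(y*(3*x - 1)) dy = (3*x - 1) dy, which multiplied by dz ∧ dw gives (3*x - 1) dy ∧ dz ∧ dw
Collecting like 3-forms: d(omega) = (-2*w - 3*x) dx ∧ dy ∧ dz + (-x + 2*y - 2*z + 2) dx ∧ dy ∧ dw + (-3*x + 3*y) dx ∧ dz ∧ dw + (3*x - 1) dy ∧ dz ∧ dw.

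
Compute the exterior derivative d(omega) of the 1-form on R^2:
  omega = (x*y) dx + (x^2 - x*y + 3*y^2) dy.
d(omega) = (x - y) dx ∧ dy

For a 1-form omega = sum_i f_i dx_i, the exterior derivative is
  d(omega) = sum_{i < j} (∂f_j/∂x_i - ∂f_i/∂x_j) dx_i ∧ dx_j.
  coefficient of dx ∧ dy: ∂f_2/∂x - ∂f_1/∂y = ∂(x^2 - x*y + 3*y^2)/∂x - ∂(x*y)/∂y = x - y
Assembling: d(omega) = (x - y) dx ∧ dy.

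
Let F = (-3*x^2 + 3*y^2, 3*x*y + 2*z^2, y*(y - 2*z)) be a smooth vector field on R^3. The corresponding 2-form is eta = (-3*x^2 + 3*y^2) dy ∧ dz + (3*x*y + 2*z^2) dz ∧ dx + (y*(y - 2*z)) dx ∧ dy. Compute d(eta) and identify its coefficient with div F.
d(eta) = (-3*x - 2*y) dx ∧ dy ∧ dz; div F = -3*x - 2*y

For a 2-form in R^3 of the form above, applying d gives a 3-form with coefficient ∂P/∂x + ∂Q/∂y + ∂R/∂z:
  ∂P/∂x = -6*x
  ∂Q/∂y = 3*x
  ∂R/∂z = -2*y
Sum = -3*x - 2*y, which is exactly div F.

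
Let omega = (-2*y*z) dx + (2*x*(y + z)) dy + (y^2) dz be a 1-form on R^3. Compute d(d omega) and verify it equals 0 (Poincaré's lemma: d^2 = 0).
d(d omega) = 0

Step 1: d omega = sum_{i<j} (∂f_j/∂x_i - ∂f_i/∂x_j) dx_i ∧ dx_j:
  coeff of dx ∧ dy: 2*y + 4*z
  coeff of dx ∧ dz: 2*y
  coeff of dy ∧ dz: -2*x + 2*y
Step 2: Apply d again to each 2-form coefficient. The only possible 3-form in R^3 is dx ∧ dy ∧ dz, with coefficient
  ∂(coeff of dy∧dz)/∂x - ∂(coeff of dx∧dz)/∂y + ∂(coeff of dx∧dy)/∂z
  = ∂/∂x (-2*x + 2*y) - ∂/∂y (2*y) + ∂/∂z (2*y + 4*z).
Each of these terms simplifies to sums of mixed partials that cancel in pairs. The result is 0 (by equality of mixed partials for smooth functions — Schwarz / Clairaut).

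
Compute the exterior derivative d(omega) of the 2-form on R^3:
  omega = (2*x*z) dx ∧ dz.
d(omega) = 0

For a 2-form omega = sum_{i<j} g_{ij} dx_i ∧ dx_j, the exterior derivative is
  d(omega) = sum_{i<j} d(g_{ij}) ∧ dx_i ∧ dx_j = sum_{i<j, k} (∂g_{ij}/∂x_k) dx_k ∧ dx_i ∧ dx_j.
Expand each term, using dx_k ∧ dx_i ∧ dx_j = sgn(permutation) dx_{(a)} ∧ dx_{(b)} ∧ dx_{(c)} with (a < b < c) sorted:

Collecting like 3-forms: d(omega) = 0.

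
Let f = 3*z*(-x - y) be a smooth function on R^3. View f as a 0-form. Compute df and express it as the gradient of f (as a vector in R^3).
df = (-3*z) dx + (-3*z) dy + (-3*x - 3*y) dz; grad f = (-3*z, -3*z, -3*x - 3*y)

For a 0-form f, d f = (∂f/∂x) dx + (∂f/∂y) dy + (∂f/∂z) dz. The components of the vector representation are exactly the entries of grad f in Cartesian coordinates:
  ∂f/∂x = -3*z
  ∂f/∂y = -3*z
  ∂f/∂z = -3*x - 3*y.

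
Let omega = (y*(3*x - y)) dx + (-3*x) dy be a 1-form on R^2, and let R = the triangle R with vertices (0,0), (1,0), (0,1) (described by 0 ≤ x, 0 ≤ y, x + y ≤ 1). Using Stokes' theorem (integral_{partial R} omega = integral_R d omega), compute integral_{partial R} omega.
integral_(partial R) omega = -5/3

Stokes: integral_partial_R omega = integral_R d omega with d omega = (∂Q/∂x - ∂P/∂y) dx ∧ dy.
  ∂Q/∂x = -3
  ∂P/∂y = 3*x - 2*y
  integrand = ∂Q/∂x - ∂P/∂y = -3*x + 2*y - 3.
Integrating over R: integral_0^1 integral_0^{1-x} (-3*x + 2*y - 3) dy dx = -5/3.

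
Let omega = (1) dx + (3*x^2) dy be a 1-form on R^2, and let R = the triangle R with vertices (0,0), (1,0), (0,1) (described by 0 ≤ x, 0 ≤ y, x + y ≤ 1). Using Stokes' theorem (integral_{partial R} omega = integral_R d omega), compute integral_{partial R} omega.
integral_(partial R) omega = 1

Stokes: integral_partial_R omega = integral_R d omega with d omega = (∂Q/∂x - ∂P/∂y) dx ∧ dy.
  ∂Q/∂x = 6*x
  ∂P/∂y = 0
  integrand = ∂Q/∂x - ∂P/∂y = 6*x.
Integrating over R: integral_0^1 integral_0^{1-x} (6*x) dy dx = 1.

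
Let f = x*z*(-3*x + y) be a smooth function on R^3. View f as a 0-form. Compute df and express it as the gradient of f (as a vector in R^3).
df = (z*(-6*x + y)) dx + (x*z) dy + (x*(-3*x + y)) dz; grad f = (z*(-6*x + y), x*z, x*(-3*x + y))

For a 0-form f, d f = (∂f/∂x) dx + (∂f/∂y) dy + (∂f/∂z) dz. The components of the vector representation are exactly the entries of grad f in Cartesian coordinates:
  ∂f/∂x = z*(-6*x + y)
  ∂f/∂y = x*z
  ∂f/∂z = x*(-3*x + y).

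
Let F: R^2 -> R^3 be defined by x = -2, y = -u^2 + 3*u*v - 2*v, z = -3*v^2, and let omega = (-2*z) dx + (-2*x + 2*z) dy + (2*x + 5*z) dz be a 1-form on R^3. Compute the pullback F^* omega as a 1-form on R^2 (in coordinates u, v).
F^* omega = (12*u*v^2 - 8*u - 18*v^3 + 12*v) du + (-18*u*v^2 + 12*u + 90*v^3 + 12*v^2 + 24*v - 8) dv

Using F^*(f dg) = (f ∘ F) d(g ∘ F), substitute each coordinate x_i by F_i(u, v) in f_i, and replace dx_i by d F_i = (∂F_i/∂u) du + (∂F_i/∂v) dv.
  For the x component: f_1(F) = 6*v^2; d F_1 = (0) du + (0) dv
  For the y component: f_2(F) = 4 - 6*v^2; d F_2 = (-2*u + 3*v) du + (3*u - 2) dv
  For the z component: f_3(F) = -15*v^2 - 4; d F_3 = (0) du + (-6*v) dv
Combining and collecting du, dv coefficients:
  coeff of du: 12*u*v^2 - 8*u - 18*v^3 + 12*v
  coeff of dv: -18*u*v^2 + 12*u + 90*v^3 + 12*v^2 + 24*v - 8
F^* omega = (12*u*v^2 - 8*u - 18*v^3 + 12*v) du + (-18*u*v^2 + 12*u + 90*v^3 + 12*v^2 + 24*v - 8) dv.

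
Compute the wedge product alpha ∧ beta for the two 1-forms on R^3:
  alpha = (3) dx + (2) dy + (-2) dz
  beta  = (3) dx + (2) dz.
alpha ∧ beta = (12) dx ∧ dz + (-6) dx ∧ dy + (4) dy ∧ dz

Distribute the wedge, using dx_i ∧ dx_j = -dx_j ∧ dx_i and dx_i ∧ dx_i = 0. For each pair (i, j) with i < j, the coefficient of dx_i ∧ dx_j in alpha ∧ beta is (alpha_i * beta_j - alpha_j * beta_i). Collecting: alpha ∧ beta = (12) dx ∧ dz + (-6) dx ∧ dy + (4) dy ∧ dz.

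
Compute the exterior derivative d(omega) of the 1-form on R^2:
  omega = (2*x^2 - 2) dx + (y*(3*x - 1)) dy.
d(omega) = (3*y) dx ∧ dy

For a 1-form omega = sum_i f_i dx_i, the exterior derivative is
  d(omega) = sum_{i < j} (∂f_j/∂x_i - ∂f_i/∂x_j) dx_i ∧ dx_j.
  coefficient of dx ∧ dy: ∂f_2/∂x - ∂f_1/∂y = ∂(y*(3*x - 1))/∂x - ∂(2*x^2 - 2)/∂y = 3*y
Assembling: d(omega) = (3*y) dx ∧ dy.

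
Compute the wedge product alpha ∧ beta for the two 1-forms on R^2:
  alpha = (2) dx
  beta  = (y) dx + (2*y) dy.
alpha ∧ beta = (4*y) dx ∧ dy

Distribute the wedge, using dx_i ∧ dx_j = -dx_j ∧ dx_i and dx_i ∧ dx_i = 0. For each pair (i, j) with i < j, the coefficient of dx_i ∧ dx_j in alpha ∧ beta is (alpha_i * beta_j - alpha_j * beta_i). Collecting: alpha ∧ beta = (4*y) dx ∧ dy.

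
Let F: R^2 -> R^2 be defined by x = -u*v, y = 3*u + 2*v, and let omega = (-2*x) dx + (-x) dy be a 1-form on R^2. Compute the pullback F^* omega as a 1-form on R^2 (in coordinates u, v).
F^* omega = (u*v*(3 - 2*v)) du + (2*u*v*(1 - u)) dv

Using F^*(f dg) = (f ∘ F) d(g ∘ F), substitute each coordinate x_i by F_i(u, v) in f_i, and replace dx_i by d F_i = (∂F_i/∂u) du + (∂F_i/∂v) dv.
  For the x component: f_1(F) = 2*u*v; d F_1 = (-v) du + (-u) dv
  For the y component: f_2(F) = u*v; d F_2 = (3) du + (2) dv
Combining and collecting du, dv coefficients:
  coeff of du: u*v*(3 - 2*v)
  coeff of dv: 2*u*v*(1 - u)
F^* omega = (u*v*(3 - 2*v)) du + (2*u*v*(1 - u)) dv.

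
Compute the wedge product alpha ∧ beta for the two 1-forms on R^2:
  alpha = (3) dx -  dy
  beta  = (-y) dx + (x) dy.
alpha ∧ beta = (3*x - y) dx ∧ dy

Distribute the wedge, using dx_i ∧ dx_j = -dx_j ∧ dx_i and dx_i ∧ dx_i = 0. For each pair (i, j) with i < j, the coefficient of dx_i ∧ dx_j in alpha ∧ beta is (alpha_i * beta_j - alpha_j * beta_i). Collecting: alpha ∧ beta = (3*x - y) dx ∧ dy.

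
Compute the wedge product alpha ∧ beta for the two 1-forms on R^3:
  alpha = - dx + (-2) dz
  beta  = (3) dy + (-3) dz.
alpha ∧ beta = (-3) dx ∧ dy + (3) dx ∧ dz + (6) dy ∧ dz

Distribute the wedge, using dx_i ∧ dx_j = -dx_j ∧ dx_i and dx_i ∧ dx_i = 0. For each pair (i, j) with i < j, the coefficient of dx_i ∧ dx_j in alpha ∧ beta is (alpha_i * beta_j - alpha_j * beta_i). Collecting: alpha ∧ beta = (-3) dx ∧ dy + (3) dx ∧ dz + (6) dy ∧ dz.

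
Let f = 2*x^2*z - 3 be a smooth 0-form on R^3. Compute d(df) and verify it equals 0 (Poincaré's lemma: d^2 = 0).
d(df) = 0

Step 1: df = sum_i (∂f/∂x_i) dx_i = (4*x*z) dx + (0) dy + (2*x^2) dz.
Step 2: Apply d again. Using the 1-form formula, the coefficient of dx ∧ dy in d(df) is ∂^2 f/∂x ∂y - ∂^2 f/∂y ∂x = (0) - (0) = 0 (equality of mixed partials for smooth f).
Similarly for dx ∧ dz and dy ∧ dz — all coefficients vanish. So d(df) = 0.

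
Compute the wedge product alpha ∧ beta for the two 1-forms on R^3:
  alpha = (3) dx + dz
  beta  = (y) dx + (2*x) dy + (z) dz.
alpha ∧ beta = (6*x) dx ∧ dy + (-y + 3*z) dx ∧ dz + (-2*x) dy ∧ dz

Distribute the wedge, using dx_i ∧ dx_j = -dx_j ∧ dx_i and dx_i ∧ dx_i = 0. For each pair (i, j) with i < j, the coefficient of dx_i ∧ dx_j in alpha ∧ beta is (alpha_i * beta_j - alpha_j * beta_i). Collecting: alpha ∧ beta = (6*x) dx ∧ dy + (-y + 3*z) dx ∧ dz + (-2*x) dy ∧ dz.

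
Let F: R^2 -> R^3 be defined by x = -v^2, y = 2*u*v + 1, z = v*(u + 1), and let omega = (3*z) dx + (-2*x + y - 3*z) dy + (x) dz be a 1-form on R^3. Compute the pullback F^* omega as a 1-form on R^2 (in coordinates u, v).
F^* omega = (v*(-2*u*v + 3*v^2 - 6*v + 2)) du + (-2*u^2*v - 3*u*v^2 - 6*u*v + 2*u - 7*v^2) dv

Using F^*(f dg) = (f ∘ F) d(g ∘ F), substitute each coordinate x_i by F_i(u, v) in f_i, and replace dx_i by d F_i = (∂F_i/∂u) du + (∂F_i/∂v) dv.
  For the x component: f_1(F) = 3*v*(u + 1); d F_1 = (0) du + (-2*v) dv
  For the y component: f_2(F) = -u*v + 2*v^2 - 3*v + 1; d F_2 = (2*v) du + (2*u) dv
  For the z component: f_3(F) = -v^2; d F_3 = (v) du + (u + 1) dv
Combining and collecting du, dv coefficients:
  coeff of du: v*(-2*u*v + 3*v^2 - 6*v + 2)
  coeff of dv: -2*u^2*v - 3*u*v^2 - 6*u*v + 2*u - 7*v^2
F^* omega = (v*(-2*u*v + 3*v^2 - 6*v + 2)) du + (-2*u^2*v - 3*u*v^2 - 6*u*v + 2*u - 7*v^2) dv.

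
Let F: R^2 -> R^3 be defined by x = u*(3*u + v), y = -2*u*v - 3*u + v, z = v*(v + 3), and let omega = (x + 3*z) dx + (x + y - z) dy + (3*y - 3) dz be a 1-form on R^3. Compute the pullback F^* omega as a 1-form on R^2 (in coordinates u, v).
F^* omega = (18*u^3 + 3*u^2*v - 9*u^2 + 21*u*v^2 + 63*u*v + 9*u + 5*v^3 + 16*v^2 + 6*v) du + (-3*u^3 + 3*u^2*v + 9*u^2 - 7*u*v^2 - 24*u*v - 30*u + 5*v^2 + v - 9) dv

Using F^*(f dg) = (f ∘ F) d(g ∘ F), substitute each coordinate x_i by F_i(u, v) in f_i, and replace dx_i by d F_i = (∂F_i/∂u) du + (∂F_i/∂v) dv.
  For the x component: f_1(F) = 3*u^2 + u*v + 3*v^2 + 9*v; d F_1 = (6*u + v) du + (u) dv
  For the y component: f_2(F) = 3*u^2 - u*v - 3*u - v^2 - 2*v; d F_2 = (-2*v - 3) du + (1 - 2*u) dv
  For the z component: f_3(F) = -6*u*v - 9*u + 3*v - 3; d F_3 = (0) du + (2*v + 3) dv
Combining and collecting du, dv coefficients:
  coeff of du: 18*u^3 + 3*u^2*v - 9*u^2 + 21*u*v^2 + 63*u*v + 9*u + 5*v^3 + 16*v^2 + 6*v
  coeff of dv: -3*u^3 + 3*u^2*v + 9*u^2 - 7*u*v^2 - 24*u*v - 30*u + 5*v^2 + v - 9
F^* omega = (18*u^3 + 3*u^2*v - 9*u^2 + 21*u*v^2 + 63*u*v + 9*u + 5*v^3 + 16*v^2 + 6*v) du + (-3*u^3 + 3*u^2*v + 9*u^2 - 7*u*v^2 - 24*u*v - 30*u + 5*v^2 + v - 9) dv.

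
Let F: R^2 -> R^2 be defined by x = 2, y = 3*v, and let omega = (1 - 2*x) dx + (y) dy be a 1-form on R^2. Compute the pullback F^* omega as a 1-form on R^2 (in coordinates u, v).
F^* omega = (9*v) dv

Using F^*(f dg) = (f ∘ F) d(g ∘ F), substitute each coordinate x_i by F_i(u, v) in f_i, and replace dx_i by d F_i = (∂F_i/∂u) du + (∂F_i/∂v) dv.
  For the x component: f_1(F) = -3; d F_1 = (0) du + (0) dv
  For the y component: f_2(F) = 3*v; d F_2 = (0) du + (3) dv
Combining and collecting du, dv coefficients:
  coeff of du: 0
  coeff of dv: 9*v
F^* omega = (9*v) dv.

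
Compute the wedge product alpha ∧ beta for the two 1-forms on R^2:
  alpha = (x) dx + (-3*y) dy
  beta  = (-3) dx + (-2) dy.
alpha ∧ beta = (-2*x - 9*y) dx ∧ dy

Distribute the wedge, using dx_i ∧ dx_j = -dx_j ∧ dx_i and dx_i ∧ dx_i = 0. For each pair (i, j) with i < j, the coefficient of dx_i ∧ dx_j in alpha ∧ beta is (alpha_i * beta_j - alpha_j * beta_i). Collecting: alpha ∧ beta = (-2*x - 9*y) dx ∧ dy.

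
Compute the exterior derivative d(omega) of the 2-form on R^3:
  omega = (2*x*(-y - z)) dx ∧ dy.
d(omega) = (-2*x) dx ∧ dy ∧ dz

For a 2-form omega = sum_{i<j} g_{ij} dx_i ∧ dx_j, the exterior derivative is
  d(omega) = sum_{i<j} d(g_{ij}) ∧ dx_i ∧ dx_j = sum_{i<j, k} (∂g_{ij}/∂x_k) dx_k ∧ dx_i ∧ dx_j.
Expand each term, using dx_k ∧ dx_i ∧ dx_j = sgn(permutation) dx_{(a)} ∧ dx_{(b)} ∧ dx_{(c)} with (a < b < c) sorted:
  d(2*x*(-y - z)) includes (∂/∂z)(2*x*(-y - z)) dz = (-2*x) dz, which multiplied by dx ∧ dy gives (-2*x) dx ∧ dy ∧ dz
Collecting like 3-forms: d(omega) = (-2*x) dx ∧ dy ∧ dz.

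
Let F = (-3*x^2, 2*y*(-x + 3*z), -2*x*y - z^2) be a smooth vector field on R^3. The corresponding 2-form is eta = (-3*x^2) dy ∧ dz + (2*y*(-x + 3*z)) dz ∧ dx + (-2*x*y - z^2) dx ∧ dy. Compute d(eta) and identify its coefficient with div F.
d(eta) = (-8*x + 4*z) dx ∧ dy ∧ dz; div F = -8*x + 4*z

For a 2-form in R^3 of the form above, applying d gives a 3-form with coefficient ∂P/∂x + ∂Q/∂y + ∂R/∂z:
  ∂P/∂x = -6*x
  ∂Q/∂y = -2*x + 6*z
  ∂R/∂z = -2*z
Sum = -8*x + 4*z, which is exactly div F.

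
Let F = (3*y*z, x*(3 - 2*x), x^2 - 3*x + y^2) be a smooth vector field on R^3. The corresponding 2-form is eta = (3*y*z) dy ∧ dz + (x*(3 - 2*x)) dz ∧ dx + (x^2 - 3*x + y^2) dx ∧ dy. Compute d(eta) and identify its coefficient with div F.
d(eta) = (0) dx ∧ dy ∧ dz; div F = 0

For a 2-form in R^3 of the form above, applying d gives a 3-form with coefficient ∂P/∂x + ∂Q/∂y + ∂R/∂z:
  ∂P/∂x = 0
  ∂Q/∂y = 0
  ∂R/∂z = 0
Sum = 0, which is exactly div F.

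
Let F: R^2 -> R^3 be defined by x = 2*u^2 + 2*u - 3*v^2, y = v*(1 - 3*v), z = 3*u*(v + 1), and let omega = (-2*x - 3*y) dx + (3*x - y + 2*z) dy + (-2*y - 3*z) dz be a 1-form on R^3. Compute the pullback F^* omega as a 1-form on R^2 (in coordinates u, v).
F^* omega = (-16*u^3 - 24*u^2 + 33*u*v^2 - 66*u*v - 35*u + 18*v^3 + 42*v^2 - 12*v) du + (-39*u^2*v - 21*u^2 - 18*u*v^2 - 48*u*v + 12*u - 54*v^3 + 18*v^2 - v) dv

Using F^*(f dg) = (f ∘ F) d(g ∘ F), substitute each coordinate x_i by F_i(u, v) in f_i, and replace dx_i by d F_i = (∂F_i/∂u) du + (∂F_i/∂v) dv.
  For the x component: f_1(F) = -4*u^2 - 4*u + 15*v^2 - 3*v; d F_1 = (4*u + 2) du + (-6*v) dv
  For the y component: f_2(F) = 6*u^2 + 6*u*v + 12*u - 6*v^2 - v; d F_2 = (0) du + (1 - 6*v) dv
  For the z component: f_3(F) = -9*u*v - 9*u + 6*v^2 - 2*v; d F_3 = (3*v + 3) du + (3*u) dv
Combining and collecting du, dv coefficients:
  coeff of du: -16*u^3 - 24*u^2 + 33*u*v^2 - 66*u*v - 35*u + 18*v^3 + 42*v^2 - 12*v
  coeff of dv: -39*u^2*v - 21*u^2 - 18*u*v^2 - 48*u*v + 12*u - 54*v^3 + 18*v^2 - v
F^* omega = (-16*u^3 - 24*u^2 + 33*u*v^2 - 66*u*v - 35*u + 18*v^3 + 42*v^2 - 12*v) du + (-39*u^2*v - 21*u^2 - 18*u*v^2 - 48*u*v + 12*u - 54*v^3 + 18*v^2 - v) dv.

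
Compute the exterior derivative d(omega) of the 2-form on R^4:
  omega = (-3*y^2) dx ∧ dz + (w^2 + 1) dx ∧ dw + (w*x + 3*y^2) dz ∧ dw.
d(omega) = (6*y) dx ∧ dy ∧ dz + (w) dx ∧ dz ∧ dw + (6*y) dy ∧ dz ∧ dw

For a 2-form omega = sum_{i<j} g_{ij} dx_i ∧ dx_j, the exterior derivative is
  d(omega) = sum_{i<j} d(g_{ij}) ∧ dx_i ∧ dx_j = sum_{i<j, k} (∂g_{ij}/∂x_k) dx_k ∧ dx_i ∧ dx_j.
Expand each term, using dx_k ∧ dx_i ∧ dx_j = sgn(permutation) dx_{(a)} ∧ dx_{(b)} ∧ dx_{(c)} with (a < b < c) sorted:
  d(-3*y^2) includes (∂/∂y)(-3*y^2) dy = (-6*y) dy, which multiplied by dx ∧ dz gives (6*y) dx ∧ dy ∧ dz
  d(w*x + 3*y^2) includes (∂/∂x)(w*x + 3*y^2) dx = (w) dx, which multiplied by dz ∧ dw gives (w) dx ∧ dz ∧ dw
  d(w*x + 3*y^2) includes (∂/∂y)(w*x + 3*y^2) dy = (6*y) dy, which multiplied by dz ∧ dw gives (6*y) dy ∧ dz ∧ dw
Collecting like 3-forms: d(omega) = (6*y) dx ∧ dy ∧ dz + (w) dx ∧ dz ∧ dw + (6*y) dy ∧ dz ∧ dw.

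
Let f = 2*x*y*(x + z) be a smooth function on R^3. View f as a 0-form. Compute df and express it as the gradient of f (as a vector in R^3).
df = (2*y*(2*x + z)) dx + (2*x*(x + z)) dy + (2*x*y) dz; grad f = (2*y*(2*x + z), 2*x*(x + z), 2*x*y)

For a 0-form f, d f = (∂f/∂x) dx + (∂f/∂y) dy + (∂f/∂z) dz. The components of the vector representation are exactly the entries of grad f in Cartesian coordinates:
  ∂f/∂x = 2*y*(2*x + z)
  ∂f/∂y = 2*x*(x + z)
  ∂f/∂z = 2*x*y.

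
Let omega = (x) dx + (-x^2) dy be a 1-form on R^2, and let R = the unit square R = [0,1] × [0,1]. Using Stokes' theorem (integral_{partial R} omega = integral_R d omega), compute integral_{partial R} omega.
integral_(partial R) omega = -1

Stokes: integral_partial_R omega = integral_R d omega with d omega = (∂Q/∂x - ∂P/∂y) dx ∧ dy.
  ∂Q/∂x = -2*x
  ∂P/∂y = 0
  integrand = ∂Q/∂x - ∂P/∂y = -2*x.
Integrating over R: integral_0^1 integral_0^1 (-2*x) dx dy = -1.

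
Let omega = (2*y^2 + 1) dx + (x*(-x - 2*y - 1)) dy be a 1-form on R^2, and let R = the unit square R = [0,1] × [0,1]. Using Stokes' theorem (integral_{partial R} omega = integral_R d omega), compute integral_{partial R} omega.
integral_(partial R) omega = -5

Stokes: integral_partial_R omega = integral_R d omega with d omega = (∂Q/∂x - ∂P/∂y) dx ∧ dy.
  ∂Q/∂x = -2*x - 2*y - 1
  ∂P/∂y = 4*y
  integrand = ∂Q/∂x - ∂P/∂y = -2*x - 6*y - 1.
Integrating over R: integral_0^1 integral_0^1 (-2*x - 6*y - 1) dx dy = -5.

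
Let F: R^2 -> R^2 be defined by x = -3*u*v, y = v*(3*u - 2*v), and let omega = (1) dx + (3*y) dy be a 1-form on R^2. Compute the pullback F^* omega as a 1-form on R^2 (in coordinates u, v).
F^* omega = (3*v*(9*u*v - 6*v^2 - 1)) du + (27*u^2*v - 54*u*v^2 - 3*u + 24*v^3) dv

Using F^*(f dg) = (f ∘ F) d(g ∘ F), substitute each coordinate x_i by F_i(u, v) in f_i, and replace dx_i by d F_i = (∂F_i/∂u) du + (∂F_i/∂v) dv.
  For the x component: f_1(F) = 1; d F_1 = (-3*v) du + (-3*u) dv
  For the y component: f_2(F) = 3*v*(3*u - 2*v); d F_2 = (3*v) du + (3*u - 4*v) dv
Combining and collecting du, dv coefficients:
  coeff of du: 3*v*(9*u*v - 6*v^2 - 1)
  coeff of dv: 27*u^2*v - 54*u*v^2 - 3*u + 24*v^3
F^* omega = (3*v*(9*u*v - 6*v^2 - 1)) du + (27*u^2*v - 54*u*v^2 - 3*u + 24*v^3) dv.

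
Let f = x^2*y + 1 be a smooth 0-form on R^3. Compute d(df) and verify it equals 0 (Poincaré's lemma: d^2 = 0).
d(df) = 0

Step 1: df = sum_i (∂f/∂x_i) dx_i = (2*x*y) dx + (x^2) dy + (0) dz.
Step 2: Apply d again. Using the 1-form formula, the coefficient of dx ∧ dy in d(df) is ∂^2 f/∂x ∂y - ∂^2 f/∂y ∂x = (2*x) - (2*x) = 0 (equality of mixed partials for smooth f).
Similarly for dx ∧ dz and dy ∧ dz — all coefficients vanish. So d(df) = 0.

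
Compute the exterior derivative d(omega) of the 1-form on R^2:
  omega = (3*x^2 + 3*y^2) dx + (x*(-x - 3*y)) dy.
d(omega) = (-2*x - 9*y) dx ∧ dy

For a 1-form omega = sum_i f_i dx_i, the exterior derivative is
  d(omega) = sum_{i < j} (∂f_j/∂x_i - ∂f_i/∂x_j) dx_i ∧ dx_j.
  coefficient of dx ∧ dy: ∂f_2/∂x - ∂f_1/∂y = ∂(x*(-x - 3*y))/∂x - ∂(3*x^2 + 3*y^2)/∂y = -2*x - 9*y
Assembling: d(omega) = (-2*x - 9*y) dx ∧ dy.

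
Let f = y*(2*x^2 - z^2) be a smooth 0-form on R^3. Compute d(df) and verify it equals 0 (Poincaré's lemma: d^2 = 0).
d(df) = 0

Step 1: df = sum_i (∂f/∂x_i) dx_i = (4*x*y) dx + (2*x^2 - z^2) dy + (-2*y*z) dz.
Step 2: Apply d again. Using the 1-form formula, the coefficient of dx ∧ dy in d(df) is ∂^2 f/∂x ∂y - ∂^2 f/∂y ∂x = (4*x) - (4*x) = 0 (equality of mixed partials for smooth f).
Similarly for dx ∧ dz and dy ∧ dz — all coefficients vanish. So d(df) = 0.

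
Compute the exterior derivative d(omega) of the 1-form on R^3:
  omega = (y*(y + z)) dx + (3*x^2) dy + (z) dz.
d(omega) = (6*x - 2*y - z) dx ∧ dy + (-y) dx ∧ dz

For a 1-form omega = sum_i f_i dx_i, the exterior derivative is
  d(omega) = sum_{i < j} (∂f_j/∂x_i - ∂f_i/∂x_j) dx_i ∧ dx_j.
  coefficient of dx ∧ dy: ∂f_2/∂x - ∂f_1/∂y = ∂(3*x^2)/∂x - ∂(y*(y + z))/∂y = 6*x - 2*y - z
  coefficient of dx ∧ dz: ∂f_3/∂x - ∂f_1/∂z = ∂(z)/∂x - ∂(y*(y + z))/∂z = -y
Assembling: d(omega) = (6*x - 2*y - z) dx ∧ dy + (-y) dx ∧ dz.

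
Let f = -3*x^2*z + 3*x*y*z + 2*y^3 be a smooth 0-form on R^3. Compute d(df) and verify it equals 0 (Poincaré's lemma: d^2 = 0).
d(df) = 0

Step 1: df = sum_i (∂f/∂x_i) dx_i = (3*z*(-2*x + y)) dx + (3*x*z + 6*y^2) dy + (3*x*(-x + y)) dz.
Step 2: Apply d again. Using the 1-form formula, the coefficient of dx ∧ dy in d(df) is ∂^2 f/∂x ∂y - ∂^2 f/∂y ∂x = (3*z) - (3*z) = 0 (equality of mixed partials for smooth f).
Similarly for dx ∧ dz and dy ∧ dz — all coefficients vanish. So d(df) = 0.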